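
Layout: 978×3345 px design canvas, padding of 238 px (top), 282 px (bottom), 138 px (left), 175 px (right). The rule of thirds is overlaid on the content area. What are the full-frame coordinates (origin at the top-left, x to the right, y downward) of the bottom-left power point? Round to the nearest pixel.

Content width = 978 − 138 − 175 = 665 px; content height = 3345 − 238 − 282 = 2825 px.
Bottom-left is one-third across and two-thirds down within the content area.
x = 138 + 1 × 665/3 = 138 + 221.67 ≈ 360
y = 238 + 2 × 2825/3 = 238 + 1883.33 ≈ 2121

x = 360 px, y = 2121 px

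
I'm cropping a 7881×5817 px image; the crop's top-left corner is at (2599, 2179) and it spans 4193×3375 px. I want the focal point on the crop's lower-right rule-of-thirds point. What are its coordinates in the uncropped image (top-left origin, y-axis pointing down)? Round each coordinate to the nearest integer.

One third of the crop width 4193 is 1397.67 px.
One third of the crop height 3375 is 1125.00 px.
The lower-right point is two-thirds across and two-thirds down within the crop:
x = 2599 + 2 × 1397.67 ≈ 5394; y = 2179 + 2 × 1125.00 ≈ 4429.

x = 5394 px, y = 4429 px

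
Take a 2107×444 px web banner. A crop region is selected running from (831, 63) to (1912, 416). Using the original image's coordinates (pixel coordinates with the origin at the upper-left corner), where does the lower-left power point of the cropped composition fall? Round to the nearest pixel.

Crop width = 1912 − 831 = 1081 px; one third is 360.33 px.
Crop height = 416 − 63 = 353 px; one third is 117.67 px.
The lower-left point is one-third across and two-thirds down within the crop:
x = 831 + 1 × 360.33 ≈ 1191; y = 63 + 2 × 117.67 ≈ 298.

x = 1191 px, y = 298 px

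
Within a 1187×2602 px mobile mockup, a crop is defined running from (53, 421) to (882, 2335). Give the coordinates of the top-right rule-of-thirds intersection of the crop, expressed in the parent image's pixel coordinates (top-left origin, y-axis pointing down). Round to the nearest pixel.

Crop width = 882 − 53 = 829 px; one third is 276.33 px.
Crop height = 2335 − 421 = 1914 px; one third is 638.00 px.
The top-right point is two-thirds across and one-third down within the crop:
x = 53 + 2 × 276.33 ≈ 606; y = 421 + 1 × 638.00 ≈ 1059.

x = 606 px, y = 1059 px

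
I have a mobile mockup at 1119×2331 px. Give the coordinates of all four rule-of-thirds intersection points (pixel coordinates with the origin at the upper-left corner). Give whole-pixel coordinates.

One third of 1119 is 373; one third of 2331 is 777.
Vertical third lines at x = 373 and x = 746; horizontal third lines at y = 777 and y = 1554.

(373, 777), (746, 777), (373, 1554), (746, 1554)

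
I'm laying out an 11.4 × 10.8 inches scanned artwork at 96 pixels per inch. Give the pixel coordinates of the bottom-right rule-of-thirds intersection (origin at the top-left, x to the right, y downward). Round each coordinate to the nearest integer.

(730, 691)

In pixels the canvas is 11.4 × 96 = 1094.4 wide and 10.8 × 96 = 1036.8 tall.
The bottom-right point is two-thirds across and two-thirds down:
x = 2 × 1094.4/3 ≈ 730; y = 2 × 1036.8/3 ≈ 691.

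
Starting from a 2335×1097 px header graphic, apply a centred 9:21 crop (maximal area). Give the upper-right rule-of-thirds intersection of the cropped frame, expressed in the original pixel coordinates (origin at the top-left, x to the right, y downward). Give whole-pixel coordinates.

2335/1097 > 9/21, so the 9:21 crop keeps the full height 1097 and trims width to 1097 × 9/21 = 470.14 px.
Left offset = (2335 − 470.14)/2 = 932.43 px; top offset = 0.
Upper-right is two-thirds across and one-third down within the crop:
x = 932.43 + 2 × 470.14/3 ≈ 1246; y = 0.00 + 1 × 1097.00/3 ≈ 366.

x = 1246 px, y = 366 px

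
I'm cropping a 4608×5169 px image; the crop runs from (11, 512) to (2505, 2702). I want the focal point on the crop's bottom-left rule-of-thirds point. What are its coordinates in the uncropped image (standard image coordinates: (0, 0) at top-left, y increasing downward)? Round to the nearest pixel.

x = 842 px, y = 1972 px

Crop width = 2505 − 11 = 2494 px; one third is 831.33 px.
Crop height = 2702 − 512 = 2190 px; one third is 730.00 px.
The bottom-left point is one-third across and two-thirds down within the crop:
x = 11 + 1 × 831.33 ≈ 842; y = 512 + 2 × 730.00 ≈ 1972.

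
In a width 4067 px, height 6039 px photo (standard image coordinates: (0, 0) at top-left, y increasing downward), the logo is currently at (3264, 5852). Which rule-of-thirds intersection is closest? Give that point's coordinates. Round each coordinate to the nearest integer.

x = 2711 px, y = 4026 px

Third lines: x ∈ {1356, 2711}, y ∈ {2013, 4026}.
3264 is closer to x = 2711; 5852 is closer to y = 4026.
So the nearest intersection is the lower-right power point.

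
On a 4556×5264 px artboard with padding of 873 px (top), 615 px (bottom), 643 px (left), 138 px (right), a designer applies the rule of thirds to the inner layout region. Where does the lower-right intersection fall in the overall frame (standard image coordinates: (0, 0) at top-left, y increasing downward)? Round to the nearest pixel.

Content width = 4556 − 643 − 138 = 3775 px; content height = 5264 − 873 − 615 = 3776 px.
Lower-right is two-thirds across and two-thirds down within the inner layout region.
x = 643 + 2 × 3775/3 = 643 + 2516.67 ≈ 3160
y = 873 + 2 × 3776/3 = 873 + 2517.33 ≈ 3390

(3160, 3390)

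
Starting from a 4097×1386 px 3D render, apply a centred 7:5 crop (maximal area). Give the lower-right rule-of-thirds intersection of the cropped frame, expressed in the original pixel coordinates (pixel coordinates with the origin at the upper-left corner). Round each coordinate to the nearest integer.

4097/1386 > 7/5, so the 7:5 crop keeps the full height 1386 and trims width to 1386 × 7/5 = 1940.40 px.
Left offset = (4097 − 1940.40)/2 = 1078.30 px; top offset = 0.
Lower-right is two-thirds across and two-thirds down within the crop:
x = 1078.30 + 2 × 1940.40/3 ≈ 2372; y = 0.00 + 2 × 1386.00/3 ≈ 924.

(2372, 924)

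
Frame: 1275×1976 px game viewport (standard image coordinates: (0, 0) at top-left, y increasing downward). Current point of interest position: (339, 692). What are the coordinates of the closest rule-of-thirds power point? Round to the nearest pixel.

(425, 659)

Third lines: x ∈ {425, 850}, y ∈ {659, 1317}.
339 is closer to x = 425; 692 is closer to y = 659.
So the nearest intersection is the upper-left power point.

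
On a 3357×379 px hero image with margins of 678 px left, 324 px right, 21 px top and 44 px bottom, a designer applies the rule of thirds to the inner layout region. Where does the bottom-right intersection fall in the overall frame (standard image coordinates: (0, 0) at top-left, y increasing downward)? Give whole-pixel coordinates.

(2248, 230)

Content width = 3357 − 678 − 324 = 2355 px; content height = 379 − 21 − 44 = 314 px.
Bottom-right is two-thirds across and two-thirds down within the inner layout region.
x = 678 + 2 × 2355/3 = 678 + 1570.00 ≈ 2248
y = 21 + 2 × 314/3 = 21 + 209.33 ≈ 230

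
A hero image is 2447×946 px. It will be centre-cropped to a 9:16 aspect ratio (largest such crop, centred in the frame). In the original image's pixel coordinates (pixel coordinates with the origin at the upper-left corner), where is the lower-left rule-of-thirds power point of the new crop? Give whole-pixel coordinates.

(1135, 631)

2447/946 > 9/16, so the 9:16 crop keeps the full height 946 and trims width to 946 × 9/16 = 532.12 px.
Left offset = (2447 − 532.12)/2 = 957.44 px; top offset = 0.
Lower-left is one-third across and two-thirds down within the crop:
x = 957.44 + 1 × 532.12/3 ≈ 1135; y = 0.00 + 2 × 946.00/3 ≈ 631.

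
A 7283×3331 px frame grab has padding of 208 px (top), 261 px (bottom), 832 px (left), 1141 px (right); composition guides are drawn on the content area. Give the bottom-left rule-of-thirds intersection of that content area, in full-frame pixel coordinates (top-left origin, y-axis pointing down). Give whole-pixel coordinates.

x = 2602 px, y = 2116 px

Content width = 7283 − 832 − 1141 = 5310 px; content height = 3331 − 208 − 261 = 2862 px.
Bottom-left is one-third across and two-thirds down within the content area.
x = 832 + 1 × 5310/3 = 832 + 1770.00 ≈ 2602
y = 208 + 2 × 2862/3 = 208 + 1908.00 ≈ 2116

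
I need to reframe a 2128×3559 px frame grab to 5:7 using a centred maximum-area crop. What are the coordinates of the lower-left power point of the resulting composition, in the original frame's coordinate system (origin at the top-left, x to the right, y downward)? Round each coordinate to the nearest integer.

2128/3559 < 5/7, so the 5:7 crop keeps the full width 2128 and trims height to 2128 × 7/5 = 2979.20 px.
Top offset = (3559 − 2979.20)/2 = 289.90 px; left offset = 0.
Lower-left is one-third across and two-thirds down within the crop:
x = 0.00 + 1 × 2128.00/3 ≈ 709; y = 289.90 + 2 × 2979.20/3 ≈ 2276.

(709, 2276)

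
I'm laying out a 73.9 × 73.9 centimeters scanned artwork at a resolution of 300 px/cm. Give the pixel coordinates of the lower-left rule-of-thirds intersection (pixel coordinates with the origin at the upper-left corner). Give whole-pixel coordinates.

In pixels the canvas is 73.9 × 300 = 22170 wide and 73.9 × 300 = 22170 tall.
The lower-left point is one-third across and two-thirds down:
x = 1 × 22170/3 ≈ 7390; y = 2 × 22170/3 ≈ 14780.

x = 7390 px, y = 14780 px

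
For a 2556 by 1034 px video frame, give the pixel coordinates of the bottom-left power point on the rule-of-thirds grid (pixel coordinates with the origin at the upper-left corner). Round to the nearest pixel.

The bottom-left point sits one-third of the way across and two-thirds of the way down.
x = 1 × 2556/3 ≈ 852; y = 2 × 1034/3 ≈ 689.

(852, 689)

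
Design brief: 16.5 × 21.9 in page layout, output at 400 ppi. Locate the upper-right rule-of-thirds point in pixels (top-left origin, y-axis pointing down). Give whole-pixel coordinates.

x = 4400 px, y = 2920 px

In pixels the canvas is 16.5 × 400 = 6600 wide and 21.9 × 400 = 8760 tall.
The upper-right point is two-thirds across and one-third down:
x = 2 × 6600/3 ≈ 4400; y = 1 × 8760/3 ≈ 2920.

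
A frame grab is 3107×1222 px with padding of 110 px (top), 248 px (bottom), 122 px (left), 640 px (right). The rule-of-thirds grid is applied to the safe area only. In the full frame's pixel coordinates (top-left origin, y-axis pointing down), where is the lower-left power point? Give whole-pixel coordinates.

Content width = 3107 − 122 − 640 = 2345 px; content height = 1222 − 110 − 248 = 864 px.
Lower-left is one-third across and two-thirds down within the safe area.
x = 122 + 1 × 2345/3 = 122 + 781.67 ≈ 904
y = 110 + 2 × 864/3 = 110 + 576.00 ≈ 686

x = 904 px, y = 686 px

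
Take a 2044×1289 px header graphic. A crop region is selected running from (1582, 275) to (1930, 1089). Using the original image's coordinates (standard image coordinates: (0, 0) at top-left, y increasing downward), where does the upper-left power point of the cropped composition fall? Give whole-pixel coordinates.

Crop width = 1930 − 1582 = 348 px; one third is 116.00 px.
Crop height = 1089 − 275 = 814 px; one third is 271.33 px.
The upper-left point is one-third across and one-third down within the crop:
x = 1582 + 1 × 116.00 ≈ 1698; y = 275 + 1 × 271.33 ≈ 546.

x = 1698 px, y = 546 px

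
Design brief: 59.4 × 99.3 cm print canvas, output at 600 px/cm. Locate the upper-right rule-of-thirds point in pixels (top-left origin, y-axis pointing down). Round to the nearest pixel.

In pixels the canvas is 59.4 × 600 = 35640 wide and 99.3 × 600 = 59580 tall.
The upper-right point is two-thirds across and one-third down:
x = 2 × 35640/3 ≈ 23760; y = 1 × 59580/3 ≈ 19860.

x = 23760 px, y = 19860 px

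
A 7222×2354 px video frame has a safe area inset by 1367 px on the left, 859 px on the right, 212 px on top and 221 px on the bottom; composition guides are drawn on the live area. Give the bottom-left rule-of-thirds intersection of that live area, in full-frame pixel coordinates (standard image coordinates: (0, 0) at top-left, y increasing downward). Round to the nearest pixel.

Content width = 7222 − 1367 − 859 = 4996 px; content height = 2354 − 212 − 221 = 1921 px.
Bottom-left is one-third across and two-thirds down within the live area.
x = 1367 + 1 × 4996/3 = 1367 + 1665.33 ≈ 3032
y = 212 + 2 × 1921/3 = 212 + 1280.67 ≈ 1493

(3032, 1493)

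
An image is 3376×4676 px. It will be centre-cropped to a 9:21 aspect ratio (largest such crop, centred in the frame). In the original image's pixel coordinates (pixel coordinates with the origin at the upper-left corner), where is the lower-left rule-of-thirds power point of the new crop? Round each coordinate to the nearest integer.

(1354, 3117)

3376/4676 > 9/21, so the 9:21 crop keeps the full height 4676 and trims width to 4676 × 9/21 = 2004.00 px.
Left offset = (3376 − 2004.00)/2 = 686.00 px; top offset = 0.
Lower-left is one-third across and two-thirds down within the crop:
x = 686.00 + 1 × 2004.00/3 ≈ 1354; y = 0.00 + 2 × 4676.00/3 ≈ 3117.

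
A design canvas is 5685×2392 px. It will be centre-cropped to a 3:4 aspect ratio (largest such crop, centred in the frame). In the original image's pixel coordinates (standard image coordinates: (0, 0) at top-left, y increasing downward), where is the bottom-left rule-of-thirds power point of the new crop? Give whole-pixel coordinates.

(2544, 1595)

5685/2392 > 3/4, so the 3:4 crop keeps the full height 2392 and trims width to 2392 × 3/4 = 1794.00 px.
Left offset = (5685 − 1794.00)/2 = 1945.50 px; top offset = 0.
Bottom-left is one-third across and two-thirds down within the crop:
x = 1945.50 + 1 × 1794.00/3 ≈ 2544; y = 0.00 + 2 × 2392.00/3 ≈ 1595.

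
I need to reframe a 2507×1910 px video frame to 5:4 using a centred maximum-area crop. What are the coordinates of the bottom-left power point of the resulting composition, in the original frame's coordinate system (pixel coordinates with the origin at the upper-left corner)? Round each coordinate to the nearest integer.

2507/1910 > 5/4, so the 5:4 crop keeps the full height 1910 and trims width to 1910 × 5/4 = 2387.50 px.
Left offset = (2507 − 2387.50)/2 = 59.75 px; top offset = 0.
Bottom-left is one-third across and two-thirds down within the crop:
x = 59.75 + 1 × 2387.50/3 ≈ 856; y = 0.00 + 2 × 1910.00/3 ≈ 1273.

x = 856 px, y = 1273 px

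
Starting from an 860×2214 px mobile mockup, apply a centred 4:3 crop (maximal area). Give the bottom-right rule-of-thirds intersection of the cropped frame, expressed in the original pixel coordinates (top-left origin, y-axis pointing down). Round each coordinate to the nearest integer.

(573, 1215)

860/2214 < 4/3, so the 4:3 crop keeps the full width 860 and trims height to 860 × 3/4 = 645.00 px.
Top offset = (2214 − 645.00)/2 = 784.50 px; left offset = 0.
Bottom-right is two-thirds across and two-thirds down within the crop:
x = 0.00 + 2 × 860.00/3 ≈ 573; y = 784.50 + 2 × 645.00/3 ≈ 1215.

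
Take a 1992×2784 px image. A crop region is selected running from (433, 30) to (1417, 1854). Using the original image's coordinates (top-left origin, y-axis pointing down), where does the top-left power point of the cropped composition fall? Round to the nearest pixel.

Crop width = 1417 − 433 = 984 px; one third is 328.00 px.
Crop height = 1854 − 30 = 1824 px; one third is 608.00 px.
The top-left point is one-third across and one-third down within the crop:
x = 433 + 1 × 328.00 ≈ 761; y = 30 + 1 × 608.00 ≈ 638.

(761, 638)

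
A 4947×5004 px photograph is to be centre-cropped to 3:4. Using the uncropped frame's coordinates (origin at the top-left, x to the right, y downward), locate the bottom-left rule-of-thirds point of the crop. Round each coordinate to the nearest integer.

4947/5004 > 3/4, so the 3:4 crop keeps the full height 5004 and trims width to 5004 × 3/4 = 3753.00 px.
Left offset = (4947 − 3753.00)/2 = 597.00 px; top offset = 0.
Bottom-left is one-third across and two-thirds down within the crop:
x = 597.00 + 1 × 3753.00/3 ≈ 1848; y = 0.00 + 2 × 5004.00/3 ≈ 3336.

(1848, 3336)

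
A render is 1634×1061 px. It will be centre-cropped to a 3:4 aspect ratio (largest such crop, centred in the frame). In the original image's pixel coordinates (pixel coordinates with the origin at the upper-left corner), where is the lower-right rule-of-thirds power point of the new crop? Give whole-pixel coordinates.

1634/1061 > 3/4, so the 3:4 crop keeps the full height 1061 and trims width to 1061 × 3/4 = 795.75 px.
Left offset = (1634 − 795.75)/2 = 419.12 px; top offset = 0.
Lower-right is two-thirds across and two-thirds down within the crop:
x = 419.12 + 2 × 795.75/3 ≈ 950; y = 0.00 + 2 × 1061.00/3 ≈ 707.

(950, 707)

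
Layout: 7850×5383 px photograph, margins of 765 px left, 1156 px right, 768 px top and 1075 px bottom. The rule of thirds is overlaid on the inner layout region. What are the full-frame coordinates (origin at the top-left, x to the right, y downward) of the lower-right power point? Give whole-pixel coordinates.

Content width = 7850 − 765 − 1156 = 5929 px; content height = 5383 − 768 − 1075 = 3540 px.
Lower-right is two-thirds across and two-thirds down within the inner layout region.
x = 765 + 2 × 5929/3 = 765 + 3952.67 ≈ 4718
y = 768 + 2 × 3540/3 = 768 + 2360.00 ≈ 3128

x = 4718 px, y = 3128 px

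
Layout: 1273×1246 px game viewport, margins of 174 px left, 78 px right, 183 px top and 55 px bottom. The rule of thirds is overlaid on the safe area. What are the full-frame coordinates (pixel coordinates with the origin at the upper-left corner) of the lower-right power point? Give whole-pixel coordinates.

x = 855 px, y = 855 px

Content width = 1273 − 174 − 78 = 1021 px; content height = 1246 − 183 − 55 = 1008 px.
Lower-right is two-thirds across and two-thirds down within the safe area.
x = 174 + 2 × 1021/3 = 174 + 680.67 ≈ 855
y = 183 + 2 × 1008/3 = 183 + 672.00 ≈ 855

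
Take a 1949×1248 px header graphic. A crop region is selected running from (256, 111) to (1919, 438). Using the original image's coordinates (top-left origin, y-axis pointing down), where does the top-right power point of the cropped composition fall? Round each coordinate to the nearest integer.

(1365, 220)

Crop width = 1919 − 256 = 1663 px; one third is 554.33 px.
Crop height = 438 − 111 = 327 px; one third is 109.00 px.
The top-right point is two-thirds across and one-third down within the crop:
x = 256 + 2 × 554.33 ≈ 1365; y = 111 + 1 × 109.00 ≈ 220.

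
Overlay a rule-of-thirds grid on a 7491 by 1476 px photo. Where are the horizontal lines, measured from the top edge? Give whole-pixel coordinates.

y = 492 px and y = 984 px

1476 / 3 = 492, so the horizontal lines sit at one and two thirds of 1476.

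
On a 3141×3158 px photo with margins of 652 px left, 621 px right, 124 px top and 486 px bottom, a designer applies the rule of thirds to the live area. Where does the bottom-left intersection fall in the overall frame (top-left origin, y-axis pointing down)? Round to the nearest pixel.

(1275, 1823)

Content width = 3141 − 652 − 621 = 1868 px; content height = 3158 − 124 − 486 = 2548 px.
Bottom-left is one-third across and two-thirds down within the live area.
x = 652 + 1 × 1868/3 = 652 + 622.67 ≈ 1275
y = 124 + 2 × 2548/3 = 124 + 1698.67 ≈ 1823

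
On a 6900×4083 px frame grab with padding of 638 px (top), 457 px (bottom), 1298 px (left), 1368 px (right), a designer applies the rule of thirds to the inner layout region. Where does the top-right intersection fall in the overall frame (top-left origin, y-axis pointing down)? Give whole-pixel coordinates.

Content width = 6900 − 1298 − 1368 = 4234 px; content height = 4083 − 638 − 457 = 2988 px.
Top-right is two-thirds across and one-third down within the inner layout region.
x = 1298 + 2 × 4234/3 = 1298 + 2822.67 ≈ 4121
y = 638 + 1 × 2988/3 = 638 + 996.00 ≈ 1634

(4121, 1634)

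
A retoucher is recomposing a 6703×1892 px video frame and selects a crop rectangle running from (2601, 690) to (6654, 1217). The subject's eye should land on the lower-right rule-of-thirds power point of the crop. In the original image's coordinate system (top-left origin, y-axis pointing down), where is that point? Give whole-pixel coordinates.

Crop width = 6654 − 2601 = 4053 px; one third is 1351.00 px.
Crop height = 1217 − 690 = 527 px; one third is 175.67 px.
The lower-right point is two-thirds across and two-thirds down within the crop:
x = 2601 + 2 × 1351.00 ≈ 5303; y = 690 + 2 × 175.67 ≈ 1041.

x = 5303 px, y = 1041 px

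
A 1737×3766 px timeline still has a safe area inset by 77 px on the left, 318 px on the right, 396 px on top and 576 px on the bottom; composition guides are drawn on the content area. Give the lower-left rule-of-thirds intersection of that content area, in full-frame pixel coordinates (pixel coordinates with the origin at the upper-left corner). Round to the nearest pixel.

x = 524 px, y = 2259 px

Content width = 1737 − 77 − 318 = 1342 px; content height = 3766 − 396 − 576 = 2794 px.
Lower-left is one-third across and two-thirds down within the content area.
x = 77 + 1 × 1342/3 = 77 + 447.33 ≈ 524
y = 396 + 2 × 2794/3 = 396 + 1862.67 ≈ 2259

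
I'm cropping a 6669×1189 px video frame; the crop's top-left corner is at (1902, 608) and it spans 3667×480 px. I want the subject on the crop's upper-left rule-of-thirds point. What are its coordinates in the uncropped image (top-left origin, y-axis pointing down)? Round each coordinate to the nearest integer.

(3124, 768)

One third of the crop width 3667 is 1222.33 px.
One third of the crop height 480 is 160.00 px.
The upper-left point is one-third across and one-third down within the crop:
x = 1902 + 1 × 1222.33 ≈ 3124; y = 608 + 1 × 160.00 ≈ 768.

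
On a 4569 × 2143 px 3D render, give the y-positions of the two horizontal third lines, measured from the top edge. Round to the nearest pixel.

2143 / 3 = 714.33, so the horizontal lines sit at one and two thirds of 2143.

714 px and 1429 px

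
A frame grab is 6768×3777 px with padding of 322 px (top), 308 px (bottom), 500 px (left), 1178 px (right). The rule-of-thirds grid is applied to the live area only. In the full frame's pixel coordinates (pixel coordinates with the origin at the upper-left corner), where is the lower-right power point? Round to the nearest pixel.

Content width = 6768 − 500 − 1178 = 5090 px; content height = 3777 − 322 − 308 = 3147 px.
Lower-right is two-thirds across and two-thirds down within the live area.
x = 500 + 2 × 5090/3 = 500 + 3393.33 ≈ 3893
y = 322 + 2 × 3147/3 = 322 + 2098.00 ≈ 2420

(3893, 2420)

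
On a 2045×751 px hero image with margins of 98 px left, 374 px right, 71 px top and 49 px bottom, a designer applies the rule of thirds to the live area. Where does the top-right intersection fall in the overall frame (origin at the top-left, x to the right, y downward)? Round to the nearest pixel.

Content width = 2045 − 98 − 374 = 1573 px; content height = 751 − 71 − 49 = 631 px.
Top-right is two-thirds across and one-third down within the live area.
x = 98 + 2 × 1573/3 = 98 + 1048.67 ≈ 1147
y = 71 + 1 × 631/3 = 71 + 210.33 ≈ 281

x = 1147 px, y = 281 px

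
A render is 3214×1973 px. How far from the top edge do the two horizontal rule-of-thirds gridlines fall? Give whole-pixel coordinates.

658 px and 1315 px

1973 / 3 = 657.67, so the horizontal lines sit at one and two thirds of 1973.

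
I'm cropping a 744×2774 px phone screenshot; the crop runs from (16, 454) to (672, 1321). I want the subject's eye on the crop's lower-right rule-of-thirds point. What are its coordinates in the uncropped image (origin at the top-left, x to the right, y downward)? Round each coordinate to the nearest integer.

x = 453 px, y = 1032 px

Crop width = 672 − 16 = 656 px; one third is 218.67 px.
Crop height = 1321 − 454 = 867 px; one third is 289.00 px.
The lower-right point is two-thirds across and two-thirds down within the crop:
x = 16 + 2 × 218.67 ≈ 453; y = 454 + 2 × 289.00 ≈ 1032.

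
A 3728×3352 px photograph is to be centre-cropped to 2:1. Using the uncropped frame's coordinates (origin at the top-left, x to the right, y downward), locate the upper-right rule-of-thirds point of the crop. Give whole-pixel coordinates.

3728/3352 < 2/1, so the 2:1 crop keeps the full width 3728 and trims height to 3728 × 1/2 = 1864.00 px.
Top offset = (3352 − 1864.00)/2 = 744.00 px; left offset = 0.
Upper-right is two-thirds across and one-third down within the crop:
x = 0.00 + 2 × 3728.00/3 ≈ 2485; y = 744.00 + 1 × 1864.00/3 ≈ 1365.

x = 2485 px, y = 1365 px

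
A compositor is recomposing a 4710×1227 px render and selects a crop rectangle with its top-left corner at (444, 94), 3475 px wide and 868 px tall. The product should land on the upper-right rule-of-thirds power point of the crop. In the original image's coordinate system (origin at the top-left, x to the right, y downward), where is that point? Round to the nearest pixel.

One third of the crop width 3475 is 1158.33 px.
One third of the crop height 868 is 289.33 px.
The upper-right point is two-thirds across and one-third down within the crop:
x = 444 + 2 × 1158.33 ≈ 2761; y = 94 + 1 × 289.33 ≈ 383.

x = 2761 px, y = 383 px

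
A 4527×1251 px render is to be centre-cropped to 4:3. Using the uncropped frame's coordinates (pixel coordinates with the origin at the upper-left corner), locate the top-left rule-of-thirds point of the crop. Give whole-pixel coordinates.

x = 1986 px, y = 417 px

4527/1251 > 4/3, so the 4:3 crop keeps the full height 1251 and trims width to 1251 × 4/3 = 1668.00 px.
Left offset = (4527 − 1668.00)/2 = 1429.50 px; top offset = 0.
Top-left is one-third across and one-third down within the crop:
x = 1429.50 + 1 × 1668.00/3 ≈ 1986; y = 0.00 + 1 × 1251.00/3 ≈ 417.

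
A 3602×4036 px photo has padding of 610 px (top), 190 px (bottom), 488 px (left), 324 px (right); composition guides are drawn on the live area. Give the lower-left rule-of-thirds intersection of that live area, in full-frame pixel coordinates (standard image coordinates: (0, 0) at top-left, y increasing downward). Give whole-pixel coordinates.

x = 1418 px, y = 2767 px

Content width = 3602 − 488 − 324 = 2790 px; content height = 4036 − 610 − 190 = 3236 px.
Lower-left is one-third across and two-thirds down within the live area.
x = 488 + 1 × 2790/3 = 488 + 930.00 ≈ 1418
y = 610 + 2 × 3236/3 = 610 + 2157.33 ≈ 2767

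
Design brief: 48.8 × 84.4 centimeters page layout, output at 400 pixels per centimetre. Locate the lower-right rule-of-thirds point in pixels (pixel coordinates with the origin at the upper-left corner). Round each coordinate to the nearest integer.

In pixels the canvas is 48.8 × 400 = 19520 wide and 84.4 × 400 = 33760 tall.
The lower-right point is two-thirds across and two-thirds down:
x = 2 × 19520/3 ≈ 13013; y = 2 × 33760/3 ≈ 22507.

(13013, 22507)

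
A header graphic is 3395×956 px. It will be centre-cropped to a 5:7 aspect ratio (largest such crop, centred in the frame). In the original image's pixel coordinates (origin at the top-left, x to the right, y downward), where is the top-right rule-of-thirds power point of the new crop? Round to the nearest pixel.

3395/956 > 5/7, so the 5:7 crop keeps the full height 956 and trims width to 956 × 5/7 = 682.86 px.
Left offset = (3395 − 682.86)/2 = 1356.07 px; top offset = 0.
Top-right is two-thirds across and one-third down within the crop:
x = 1356.07 + 2 × 682.86/3 ≈ 1811; y = 0.00 + 1 × 956.00/3 ≈ 319.

x = 1811 px, y = 319 px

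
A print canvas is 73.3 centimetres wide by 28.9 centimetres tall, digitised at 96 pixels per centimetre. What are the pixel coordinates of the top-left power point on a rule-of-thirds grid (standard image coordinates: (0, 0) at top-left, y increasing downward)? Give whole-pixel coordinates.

x = 2346 px, y = 925 px

In pixels the canvas is 73.3 × 96 = 7036.8 wide and 28.9 × 96 = 2774.4 tall.
The top-left point is one-third across and one-third down:
x = 1 × 7036.8/3 ≈ 2346; y = 1 × 2774.4/3 ≈ 925.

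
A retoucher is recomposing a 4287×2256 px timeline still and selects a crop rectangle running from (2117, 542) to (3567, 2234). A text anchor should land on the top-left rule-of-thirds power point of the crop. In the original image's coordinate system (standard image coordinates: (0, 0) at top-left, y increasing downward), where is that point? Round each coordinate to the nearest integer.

Crop width = 3567 − 2117 = 1450 px; one third is 483.33 px.
Crop height = 2234 − 542 = 1692 px; one third is 564.00 px.
The top-left point is one-third across and one-third down within the crop:
x = 2117 + 1 × 483.33 ≈ 2600; y = 542 + 1 × 564.00 ≈ 1106.

x = 2600 px, y = 1106 px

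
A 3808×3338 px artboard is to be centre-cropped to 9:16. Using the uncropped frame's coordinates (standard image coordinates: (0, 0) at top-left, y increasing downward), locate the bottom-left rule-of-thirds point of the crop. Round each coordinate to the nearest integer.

3808/3338 > 9/16, so the 9:16 crop keeps the full height 3338 and trims width to 3338 × 9/16 = 1877.62 px.
Left offset = (3808 − 1877.62)/2 = 965.19 px; top offset = 0.
Bottom-left is one-third across and two-thirds down within the crop:
x = 965.19 + 1 × 1877.62/3 ≈ 1591; y = 0.00 + 2 × 3338.00/3 ≈ 2225.

x = 1591 px, y = 2225 px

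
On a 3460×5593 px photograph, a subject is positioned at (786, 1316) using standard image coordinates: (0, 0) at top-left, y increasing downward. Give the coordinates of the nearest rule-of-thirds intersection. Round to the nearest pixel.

Third lines: x ∈ {1153, 2307}, y ∈ {1864, 3729}.
786 is closer to x = 1153; 1316 is closer to y = 1864.
So the nearest intersection is the upper-left power point.

x = 1153 px, y = 1864 px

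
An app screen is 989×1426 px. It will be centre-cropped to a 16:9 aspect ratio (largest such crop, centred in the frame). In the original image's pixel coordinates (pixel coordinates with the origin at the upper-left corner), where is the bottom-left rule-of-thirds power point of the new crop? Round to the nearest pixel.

x = 330 px, y = 806 px

989/1426 < 16/9, so the 16:9 crop keeps the full width 989 and trims height to 989 × 9/16 = 556.31 px.
Top offset = (1426 − 556.31)/2 = 434.84 px; left offset = 0.
Bottom-left is one-third across and two-thirds down within the crop:
x = 0.00 + 1 × 989.00/3 ≈ 330; y = 434.84 + 2 × 556.31/3 ≈ 806.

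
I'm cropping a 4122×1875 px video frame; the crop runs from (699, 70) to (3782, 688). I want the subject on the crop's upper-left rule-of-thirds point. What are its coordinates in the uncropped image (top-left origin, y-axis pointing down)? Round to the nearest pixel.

x = 1727 px, y = 276 px

Crop width = 3782 − 699 = 3083 px; one third is 1027.67 px.
Crop height = 688 − 70 = 618 px; one third is 206.00 px.
The upper-left point is one-third across and one-third down within the crop:
x = 699 + 1 × 1027.67 ≈ 1727; y = 70 + 1 × 206.00 ≈ 276.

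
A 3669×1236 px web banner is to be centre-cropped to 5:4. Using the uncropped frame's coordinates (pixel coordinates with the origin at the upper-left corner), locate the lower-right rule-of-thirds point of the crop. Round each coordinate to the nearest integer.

(2092, 824)

3669/1236 > 5/4, so the 5:4 crop keeps the full height 1236 and trims width to 1236 × 5/4 = 1545.00 px.
Left offset = (3669 − 1545.00)/2 = 1062.00 px; top offset = 0.
Lower-right is two-thirds across and two-thirds down within the crop:
x = 1062.00 + 2 × 1545.00/3 ≈ 2092; y = 0.00 + 2 × 1236.00/3 ≈ 824.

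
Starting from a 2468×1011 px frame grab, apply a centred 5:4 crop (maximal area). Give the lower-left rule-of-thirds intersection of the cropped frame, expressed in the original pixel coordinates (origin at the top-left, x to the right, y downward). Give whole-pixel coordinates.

(1023, 674)

2468/1011 > 5/4, so the 5:4 crop keeps the full height 1011 and trims width to 1011 × 5/4 = 1263.75 px.
Left offset = (2468 − 1263.75)/2 = 602.12 px; top offset = 0.
Lower-left is one-third across and two-thirds down within the crop:
x = 602.12 + 1 × 1263.75/3 ≈ 1023; y = 0.00 + 2 × 1011.00/3 ≈ 674.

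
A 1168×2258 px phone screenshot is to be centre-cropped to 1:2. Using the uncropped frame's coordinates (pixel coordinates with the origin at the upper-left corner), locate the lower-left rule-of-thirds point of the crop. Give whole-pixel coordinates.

1168/2258 > 1/2, so the 1:2 crop keeps the full height 2258 and trims width to 2258 × 1/2 = 1129.00 px.
Left offset = (1168 − 1129.00)/2 = 19.50 px; top offset = 0.
Lower-left is one-third across and two-thirds down within the crop:
x = 19.50 + 1 × 1129.00/3 ≈ 396; y = 0.00 + 2 × 2258.00/3 ≈ 1505.

(396, 1505)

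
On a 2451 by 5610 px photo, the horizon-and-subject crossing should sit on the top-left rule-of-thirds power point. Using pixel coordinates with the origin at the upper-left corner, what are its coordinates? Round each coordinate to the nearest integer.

The top-left point sits one-third of the way across and one-third of the way down.
x = 1 × 2451/3 ≈ 817; y = 1 × 5610/3 ≈ 1870.

x = 817 px, y = 1870 px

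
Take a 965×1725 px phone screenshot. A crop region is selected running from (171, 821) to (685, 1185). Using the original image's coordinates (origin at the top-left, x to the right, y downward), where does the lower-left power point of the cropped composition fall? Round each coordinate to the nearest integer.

x = 342 px, y = 1064 px

Crop width = 685 − 171 = 514 px; one third is 171.33 px.
Crop height = 1185 − 821 = 364 px; one third is 121.33 px.
The lower-left point is one-third across and two-thirds down within the crop:
x = 171 + 1 × 171.33 ≈ 342; y = 821 + 2 × 121.33 ≈ 1064.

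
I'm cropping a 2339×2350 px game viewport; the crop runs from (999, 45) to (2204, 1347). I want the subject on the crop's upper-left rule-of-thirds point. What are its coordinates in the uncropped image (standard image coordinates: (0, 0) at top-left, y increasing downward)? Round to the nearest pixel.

Crop width = 2204 − 999 = 1205 px; one third is 401.67 px.
Crop height = 1347 − 45 = 1302 px; one third is 434.00 px.
The upper-left point is one-third across and one-third down within the crop:
x = 999 + 1 × 401.67 ≈ 1401; y = 45 + 1 × 434.00 ≈ 479.

(1401, 479)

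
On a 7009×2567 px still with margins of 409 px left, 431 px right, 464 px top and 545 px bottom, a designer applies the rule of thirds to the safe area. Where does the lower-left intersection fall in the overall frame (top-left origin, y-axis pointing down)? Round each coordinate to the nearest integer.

(2465, 1503)

Content width = 7009 − 409 − 431 = 6169 px; content height = 2567 − 464 − 545 = 1558 px.
Lower-left is one-third across and two-thirds down within the safe area.
x = 409 + 1 × 6169/3 = 409 + 2056.33 ≈ 2465
y = 464 + 2 × 1558/3 = 464 + 1038.67 ≈ 1503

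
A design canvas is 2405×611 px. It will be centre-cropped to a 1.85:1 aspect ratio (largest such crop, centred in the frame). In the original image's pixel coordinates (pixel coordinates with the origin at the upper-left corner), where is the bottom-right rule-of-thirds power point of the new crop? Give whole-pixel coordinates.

2405/611 > 1.85/1, so the 1.85:1 crop keeps the full height 611 and trims width to 611 × 1.85/1 = 1130.35 px.
Left offset = (2405 − 1130.35)/2 = 637.32 px; top offset = 0.
Bottom-right is two-thirds across and two-thirds down within the crop:
x = 637.32 + 2 × 1130.35/3 ≈ 1391; y = 0.00 + 2 × 611.00/3 ≈ 407.

x = 1391 px, y = 407 px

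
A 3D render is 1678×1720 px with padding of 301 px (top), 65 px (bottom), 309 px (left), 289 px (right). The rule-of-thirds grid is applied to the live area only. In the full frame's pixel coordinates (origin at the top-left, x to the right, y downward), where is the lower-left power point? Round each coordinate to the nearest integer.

Content width = 1678 − 309 − 289 = 1080 px; content height = 1720 − 301 − 65 = 1354 px.
Lower-left is one-third across and two-thirds down within the live area.
x = 309 + 1 × 1080/3 = 309 + 360.00 ≈ 669
y = 301 + 2 × 1354/3 = 301 + 902.67 ≈ 1204

(669, 1204)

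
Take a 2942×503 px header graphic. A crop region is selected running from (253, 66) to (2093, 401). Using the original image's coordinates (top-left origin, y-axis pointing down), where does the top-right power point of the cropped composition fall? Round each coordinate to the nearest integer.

Crop width = 2093 − 253 = 1840 px; one third is 613.33 px.
Crop height = 401 − 66 = 335 px; one third is 111.67 px.
The top-right point is two-thirds across and one-third down within the crop:
x = 253 + 2 × 613.33 ≈ 1480; y = 66 + 1 × 111.67 ≈ 178.

(1480, 178)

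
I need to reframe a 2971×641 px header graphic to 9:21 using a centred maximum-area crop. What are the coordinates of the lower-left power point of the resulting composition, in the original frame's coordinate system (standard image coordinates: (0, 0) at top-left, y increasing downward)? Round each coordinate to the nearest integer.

x = 1440 px, y = 427 px

2971/641 > 9/21, so the 9:21 crop keeps the full height 641 and trims width to 641 × 9/21 = 274.71 px.
Left offset = (2971 − 274.71)/2 = 1348.14 px; top offset = 0.
Lower-left is one-third across and two-thirds down within the crop:
x = 1348.14 + 1 × 274.71/3 ≈ 1440; y = 0.00 + 2 × 641.00/3 ≈ 427.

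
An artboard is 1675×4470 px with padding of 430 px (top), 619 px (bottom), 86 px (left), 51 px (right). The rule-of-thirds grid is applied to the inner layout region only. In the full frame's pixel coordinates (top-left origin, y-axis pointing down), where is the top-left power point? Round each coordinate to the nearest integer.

Content width = 1675 − 86 − 51 = 1538 px; content height = 4470 − 430 − 619 = 3421 px.
Top-left is one-third across and one-third down within the inner layout region.
x = 86 + 1 × 1538/3 = 86 + 512.67 ≈ 599
y = 430 + 1 × 3421/3 = 430 + 1140.33 ≈ 1570

x = 599 px, y = 1570 px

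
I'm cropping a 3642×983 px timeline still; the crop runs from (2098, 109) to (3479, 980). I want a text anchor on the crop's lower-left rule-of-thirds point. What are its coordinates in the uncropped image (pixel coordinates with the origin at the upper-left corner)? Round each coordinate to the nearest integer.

x = 2558 px, y = 690 px

Crop width = 3479 − 2098 = 1381 px; one third is 460.33 px.
Crop height = 980 − 109 = 871 px; one third is 290.33 px.
The lower-left point is one-third across and two-thirds down within the crop:
x = 2098 + 1 × 460.33 ≈ 2558; y = 109 + 2 × 290.33 ≈ 690.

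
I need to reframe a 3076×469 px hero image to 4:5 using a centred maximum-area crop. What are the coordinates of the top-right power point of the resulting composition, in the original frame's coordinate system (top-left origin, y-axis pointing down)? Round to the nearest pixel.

3076/469 > 4/5, so the 4:5 crop keeps the full height 469 and trims width to 469 × 4/5 = 375.20 px.
Left offset = (3076 − 375.20)/2 = 1350.40 px; top offset = 0.
Top-right is two-thirds across and one-third down within the crop:
x = 1350.40 + 2 × 375.20/3 ≈ 1601; y = 0.00 + 1 × 469.00/3 ≈ 156.

x = 1601 px, y = 156 px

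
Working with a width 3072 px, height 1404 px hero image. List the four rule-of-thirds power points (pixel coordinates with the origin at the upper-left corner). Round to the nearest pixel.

One third of 3072 is 1024; one third of 1404 is 468.
Vertical third lines at x = 1024 and x = 2048; horizontal third lines at y = 468 and y = 936.

(1024, 468), (2048, 468), (1024, 936), (2048, 936)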